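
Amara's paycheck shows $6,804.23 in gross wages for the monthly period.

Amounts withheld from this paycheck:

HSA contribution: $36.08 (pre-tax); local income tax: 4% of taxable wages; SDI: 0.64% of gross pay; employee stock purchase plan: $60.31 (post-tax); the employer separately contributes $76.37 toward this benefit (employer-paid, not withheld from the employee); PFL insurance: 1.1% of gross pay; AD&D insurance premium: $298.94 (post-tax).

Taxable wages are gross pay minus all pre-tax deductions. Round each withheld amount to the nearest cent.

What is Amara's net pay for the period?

HSA contribution: $36.08
Taxable wages = $6,804.23 − $36.08 = $6,768.15
Local income tax: $6,768.15 × 0.04 = $270.73
SDI: $6,804.23 × 0.0064 = $43.55
PFL insurance: $6,804.23 × 0.011 = $74.85
AD&D insurance premium: $298.94
Employee stock purchase plan: $60.31
(Employer's $76.37 toward employee stock purchase plan is not withheld from the employee.)
Total deductions = $36.08 + $270.73 + $43.55 + $74.85 + $298.94 + $60.31 = $784.46
Net pay = $6,804.23 − $784.46 = $6,019.77

$6,019.77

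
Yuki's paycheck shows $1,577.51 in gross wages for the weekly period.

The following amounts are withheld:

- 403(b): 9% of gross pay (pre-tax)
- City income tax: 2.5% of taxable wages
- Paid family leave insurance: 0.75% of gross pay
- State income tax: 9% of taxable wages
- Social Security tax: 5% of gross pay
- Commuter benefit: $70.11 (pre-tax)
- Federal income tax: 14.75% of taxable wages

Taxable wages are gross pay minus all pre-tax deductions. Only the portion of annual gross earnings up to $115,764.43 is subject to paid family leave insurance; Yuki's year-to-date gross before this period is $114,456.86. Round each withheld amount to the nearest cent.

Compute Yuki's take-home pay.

403(b): $1,577.51 × 0.09 = $141.98
Commuter benefit: $70.11
Pre-tax total = $141.98 + $70.11 = $212.09
Taxable wages = $1,577.51 − $212.09 = $1,365.42
City income tax: $1,365.42 × 0.025 = $34.14
State income tax: $1,365.42 × 0.09 = $122.89
Federal income tax: $1,365.42 × 0.1475 = $201.40
Social Security tax: $1,577.51 × 0.05 = $78.88
Paid family leave insurance: only $115,764.43 − $114,456.86 = $1,307.57 of this check is subject → $1,307.57 × 0.0075 = $9.81
Total deductions = $141.98 + $70.11 + $34.14 + $122.89 + $201.40 + $78.88 + $9.81 = $659.21
Net pay = $1,577.51 − $659.21 = $918.30

$918.30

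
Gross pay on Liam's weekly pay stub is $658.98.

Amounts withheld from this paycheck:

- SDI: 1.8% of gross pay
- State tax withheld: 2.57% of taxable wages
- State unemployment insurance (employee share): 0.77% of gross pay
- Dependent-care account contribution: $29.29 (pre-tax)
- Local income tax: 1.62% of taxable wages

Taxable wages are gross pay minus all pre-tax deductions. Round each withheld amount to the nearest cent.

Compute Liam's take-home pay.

$586.38

Dependent-care account contribution: $29.29
Taxable wages = $658.98 − $29.29 = $629.69
State tax withheld: $629.69 × 0.0257 = $16.18
Local income tax: $629.69 × 0.0162 = $10.20
SDI: $658.98 × 0.018 = $11.86
State unemployment insurance (employee share): $658.98 × 0.0077 = $5.07
Total deductions = $29.29 + $16.18 + $10.20 + $11.86 + $5.07 = $72.60
Net pay = $658.98 − $72.60 = $586.38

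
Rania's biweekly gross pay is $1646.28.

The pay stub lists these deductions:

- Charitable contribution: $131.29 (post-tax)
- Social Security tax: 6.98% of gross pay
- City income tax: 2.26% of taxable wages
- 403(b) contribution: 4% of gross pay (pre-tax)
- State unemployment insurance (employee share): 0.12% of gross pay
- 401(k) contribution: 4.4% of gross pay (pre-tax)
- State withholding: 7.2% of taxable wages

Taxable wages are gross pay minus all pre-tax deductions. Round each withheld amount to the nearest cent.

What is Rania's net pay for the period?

$1117.15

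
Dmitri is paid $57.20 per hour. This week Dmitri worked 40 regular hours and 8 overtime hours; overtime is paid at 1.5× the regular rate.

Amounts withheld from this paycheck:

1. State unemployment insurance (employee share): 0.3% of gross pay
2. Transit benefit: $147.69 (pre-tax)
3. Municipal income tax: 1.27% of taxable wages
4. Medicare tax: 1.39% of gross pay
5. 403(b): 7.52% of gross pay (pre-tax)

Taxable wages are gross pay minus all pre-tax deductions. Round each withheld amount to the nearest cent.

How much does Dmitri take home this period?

Regular pay: 40 × $57.20 = $2288.00
Overtime pay: 8 × $57.20 × 1.5 = $686.40
Gross pay = $2288.00 + $686.40 = $2974.40
403(b): $2974.40 × 0.0752 = $223.67
Transit benefit: $147.69
Pre-tax total = $223.67 + $147.69 = $371.36
Taxable wages = $2974.40 − $371.36 = $2603.04
Municipal income tax: $2603.04 × 0.0127 = $33.06
State unemployment insurance (employee share): $2974.40 × 0.003 = $8.92
Medicare tax: $2974.40 × 0.0139 = $41.34
Total deductions = $223.67 + $147.69 + $33.06 + $8.92 + $41.34 = $454.68
Net pay = $2974.40 − $454.68 = $2519.72

$2519.72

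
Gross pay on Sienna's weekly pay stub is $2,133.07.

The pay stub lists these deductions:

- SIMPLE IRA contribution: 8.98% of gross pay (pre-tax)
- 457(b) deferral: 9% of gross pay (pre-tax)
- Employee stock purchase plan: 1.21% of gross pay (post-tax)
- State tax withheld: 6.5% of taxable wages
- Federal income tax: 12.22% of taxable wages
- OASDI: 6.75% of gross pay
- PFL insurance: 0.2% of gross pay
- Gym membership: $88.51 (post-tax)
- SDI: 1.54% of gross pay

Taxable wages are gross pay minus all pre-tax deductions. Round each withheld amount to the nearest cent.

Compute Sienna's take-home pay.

$1,126.61

SIMPLE IRA contribution: $2,133.07 × 0.0898 = $191.55
457(b) deferral: $2,133.07 × 0.09 = $191.98
Pre-tax total = $191.55 + $191.98 = $383.53
Taxable wages = $2,133.07 − $383.53 = $1,749.54
Federal income tax: $1,749.54 × 0.1222 = $213.79
State tax withheld: $1,749.54 × 0.065 = $113.72
PFL insurance: $2,133.07 × 0.002 = $4.27
OASDI: $2,133.07 × 0.0675 = $143.98
SDI: $2,133.07 × 0.0154 = $32.85
Employee stock purchase plan: $2,133.07 × 0.0121 = $25.81
Gym membership: $88.51
Total deductions = $191.55 + $191.98 + $213.79 + $113.72 + $4.27 + $143.98 + $32.85 + $25.81 + $88.51 = $1,006.46
Net pay = $2,133.07 − $1,006.46 = $1,126.61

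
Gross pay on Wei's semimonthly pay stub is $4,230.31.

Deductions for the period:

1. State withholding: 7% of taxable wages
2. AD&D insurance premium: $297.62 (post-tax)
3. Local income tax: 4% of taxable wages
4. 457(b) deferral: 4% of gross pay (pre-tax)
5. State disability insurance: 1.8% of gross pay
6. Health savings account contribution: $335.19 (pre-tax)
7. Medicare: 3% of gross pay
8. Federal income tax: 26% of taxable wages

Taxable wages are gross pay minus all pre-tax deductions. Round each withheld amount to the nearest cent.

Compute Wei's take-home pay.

Health savings account contribution: $335.19
457(b) deferral: $4,230.31 × 0.04 = $169.21
Pre-tax total = $335.19 + $169.21 = $504.40
Taxable wages = $4,230.31 − $504.40 = $3,725.91
State withholding: $3,725.91 × 0.07 = $260.81
Local income tax: $3,725.91 × 0.04 = $149.04
Federal income tax: $3,725.91 × 0.26 = $968.74
Medicare: $4,230.31 × 0.03 = $126.91
State disability insurance: $4,230.31 × 0.018 = $76.15
AD&D insurance premium: $297.62
Total deductions = $335.19 + $169.21 + $260.81 + $149.04 + $968.74 + $126.91 + $76.15 + $297.62 = $2,383.67
Net pay = $4,230.31 − $2,383.67 = $1,846.64

$1,846.64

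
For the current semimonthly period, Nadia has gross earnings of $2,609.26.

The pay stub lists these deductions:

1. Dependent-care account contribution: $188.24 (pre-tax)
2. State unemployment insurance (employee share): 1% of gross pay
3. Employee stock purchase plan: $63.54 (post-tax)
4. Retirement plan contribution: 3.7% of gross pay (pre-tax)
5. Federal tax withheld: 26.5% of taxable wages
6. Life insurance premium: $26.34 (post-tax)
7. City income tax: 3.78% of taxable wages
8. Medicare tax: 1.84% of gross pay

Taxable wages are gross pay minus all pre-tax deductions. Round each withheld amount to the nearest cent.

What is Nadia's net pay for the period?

$1,456.64

Retirement plan contribution: $2,609.26 × 0.037 = $96.54
Dependent-care account contribution: $188.24
Pre-tax total = $96.54 + $188.24 = $284.78
Taxable wages = $2,609.26 − $284.78 = $2,324.48
City income tax: $2,324.48 × 0.0378 = $87.87
Federal tax withheld: $2,324.48 × 0.265 = $615.99
State unemployment insurance (employee share): $2,609.26 × 0.01 = $26.09
Medicare tax: $2,609.26 × 0.0184 = $48.01
Life insurance premium: $26.34
Employee stock purchase plan: $63.54
Total deductions = $96.54 + $188.24 + $87.87 + $615.99 + $26.09 + $48.01 + $26.34 + $63.54 = $1,152.62
Net pay = $2,609.26 − $1,152.62 = $1,456.64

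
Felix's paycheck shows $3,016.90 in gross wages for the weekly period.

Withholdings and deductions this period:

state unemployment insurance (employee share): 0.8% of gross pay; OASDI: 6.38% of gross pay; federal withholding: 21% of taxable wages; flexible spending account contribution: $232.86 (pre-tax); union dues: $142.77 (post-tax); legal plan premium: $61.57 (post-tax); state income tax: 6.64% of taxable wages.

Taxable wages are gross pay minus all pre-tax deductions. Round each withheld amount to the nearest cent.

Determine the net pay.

$1,593.57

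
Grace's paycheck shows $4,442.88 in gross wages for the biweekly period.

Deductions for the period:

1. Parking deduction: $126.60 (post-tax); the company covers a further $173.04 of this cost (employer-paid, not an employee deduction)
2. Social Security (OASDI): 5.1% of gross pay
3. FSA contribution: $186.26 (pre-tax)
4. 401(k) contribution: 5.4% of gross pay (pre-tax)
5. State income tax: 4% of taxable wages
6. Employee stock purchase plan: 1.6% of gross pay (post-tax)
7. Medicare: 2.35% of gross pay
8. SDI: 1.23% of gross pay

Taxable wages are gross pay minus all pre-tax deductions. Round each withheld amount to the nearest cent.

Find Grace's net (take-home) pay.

$3,272.69

401(k) contribution: $4,442.88 × 0.054 = $239.92
FSA contribution: $186.26
Pre-tax total = $239.92 + $186.26 = $426.18
Taxable wages = $4,442.88 − $426.18 = $4,016.70
State income tax: $4,016.70 × 0.04 = $160.67
SDI: $4,442.88 × 0.0123 = $54.65
Social Security (OASDI): $4,442.88 × 0.051 = $226.59
Medicare: $4,442.88 × 0.0235 = $104.41
Employee stock purchase plan: $4,442.88 × 0.016 = $71.09
Parking deduction: $126.60
(Employer's $173.04 toward parking deduction is not withheld from the employee.)
Total deductions = $239.92 + $186.26 + $160.67 + $54.65 + $226.59 + $104.41 + $71.09 + $126.60 = $1,170.19
Net pay = $4,442.88 − $1,170.19 = $3,272.69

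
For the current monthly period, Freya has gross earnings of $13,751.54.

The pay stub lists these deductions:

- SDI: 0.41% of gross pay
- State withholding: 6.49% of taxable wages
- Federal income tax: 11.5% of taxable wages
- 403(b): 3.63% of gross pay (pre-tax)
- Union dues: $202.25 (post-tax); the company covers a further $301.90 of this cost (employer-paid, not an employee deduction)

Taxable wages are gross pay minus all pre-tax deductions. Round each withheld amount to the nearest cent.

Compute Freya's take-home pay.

403(b): $13,751.54 × 0.0363 = $499.18
Taxable wages = $13,751.54 − $499.18 = $13,252.36
State withholding: $13,252.36 × 0.0649 = $860.08
Federal income tax: $13,252.36 × 0.115 = $1,524.02
SDI: $13,751.54 × 0.0041 = $56.38
Union dues: $202.25
(Employer's $301.90 toward union dues is not withheld from the employee.)
Total deductions = $499.18 + $860.08 + $1,524.02 + $56.38 + $202.25 = $3,141.91
Net pay = $13,751.54 − $3,141.91 = $10,609.63

$10,609.63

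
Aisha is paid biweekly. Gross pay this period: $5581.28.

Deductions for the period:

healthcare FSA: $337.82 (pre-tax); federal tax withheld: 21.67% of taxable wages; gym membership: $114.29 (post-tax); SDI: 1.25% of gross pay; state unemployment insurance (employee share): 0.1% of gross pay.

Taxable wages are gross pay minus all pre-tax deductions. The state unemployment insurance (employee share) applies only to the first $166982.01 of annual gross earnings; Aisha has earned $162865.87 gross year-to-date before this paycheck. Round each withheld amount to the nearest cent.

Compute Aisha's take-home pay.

$3919.02

Healthcare FSA: $337.82
Taxable wages = $5581.28 − $337.82 = $5243.46
Federal tax withheld: $5243.46 × 0.2167 = $1136.26
SDI: $5581.28 × 0.0125 = $69.77
State unemployment insurance (employee share): only $166982.01 − $162865.87 = $4116.14 of this check is subject → $4116.14 × 0.001 = $4.12
Gym membership: $114.29
Total deductions = $337.82 + $1136.26 + $69.77 + $4.12 + $114.29 = $1662.26
Net pay = $5581.28 − $1662.26 = $3919.02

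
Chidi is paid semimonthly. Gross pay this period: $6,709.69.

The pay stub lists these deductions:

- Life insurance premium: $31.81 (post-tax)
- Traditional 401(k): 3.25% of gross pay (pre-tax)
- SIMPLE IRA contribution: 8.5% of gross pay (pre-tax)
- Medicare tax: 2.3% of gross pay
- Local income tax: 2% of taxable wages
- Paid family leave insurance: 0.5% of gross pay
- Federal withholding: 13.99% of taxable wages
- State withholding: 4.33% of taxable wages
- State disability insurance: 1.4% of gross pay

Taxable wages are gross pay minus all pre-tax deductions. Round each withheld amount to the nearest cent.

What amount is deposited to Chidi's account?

$4,404.48

Traditional 401(k): $6,709.69 × 0.0325 = $218.06
SIMPLE IRA contribution: $6,709.69 × 0.085 = $570.32
Pre-tax total = $218.06 + $570.32 = $788.38
Taxable wages = $6,709.69 − $788.38 = $5,921.31
Federal withholding: $5,921.31 × 0.1399 = $828.39
Local income tax: $5,921.31 × 0.02 = $118.43
State withholding: $5,921.31 × 0.0433 = $256.39
State disability insurance: $6,709.69 × 0.014 = $93.94
Medicare tax: $6,709.69 × 0.023 = $154.32
Paid family leave insurance: $6,709.69 × 0.005 = $33.55
Life insurance premium: $31.81
Total deductions = $218.06 + $570.32 + $828.39 + $118.43 + $256.39 + $93.94 + $154.32 + $33.55 + $31.81 = $2,305.21
Net pay = $6,709.69 − $2,305.21 = $4,404.48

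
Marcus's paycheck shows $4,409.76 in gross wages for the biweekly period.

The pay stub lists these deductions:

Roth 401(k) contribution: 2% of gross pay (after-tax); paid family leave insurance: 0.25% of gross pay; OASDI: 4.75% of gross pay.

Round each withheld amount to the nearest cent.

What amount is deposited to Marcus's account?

$4,101.08

OASDI: $4,409.76 × 0.0475 = $209.46
Paid family leave insurance: $4,409.76 × 0.0025 = $11.02
Roth 401(k) contribution: $4,409.76 × 0.02 = $88.20
Total deductions = $209.46 + $11.02 + $88.20 = $308.68
Net pay = $4,409.76 − $308.68 = $4,101.08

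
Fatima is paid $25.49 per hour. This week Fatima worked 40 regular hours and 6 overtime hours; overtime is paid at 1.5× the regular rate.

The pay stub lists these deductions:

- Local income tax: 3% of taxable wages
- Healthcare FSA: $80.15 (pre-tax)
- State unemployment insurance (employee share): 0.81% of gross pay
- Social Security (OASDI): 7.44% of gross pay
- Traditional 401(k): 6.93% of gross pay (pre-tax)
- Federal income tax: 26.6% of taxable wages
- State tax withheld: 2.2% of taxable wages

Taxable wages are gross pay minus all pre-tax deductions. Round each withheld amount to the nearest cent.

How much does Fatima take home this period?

$635.08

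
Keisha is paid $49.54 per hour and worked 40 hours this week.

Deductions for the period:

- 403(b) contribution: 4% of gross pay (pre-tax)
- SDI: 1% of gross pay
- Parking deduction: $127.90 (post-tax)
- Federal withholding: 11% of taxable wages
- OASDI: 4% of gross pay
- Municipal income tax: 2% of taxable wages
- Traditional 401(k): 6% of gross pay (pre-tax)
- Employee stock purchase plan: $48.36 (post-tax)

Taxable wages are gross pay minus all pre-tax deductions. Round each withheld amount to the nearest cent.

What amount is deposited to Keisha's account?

Gross pay: 40 × $49.54 = $1,981.60
403(b) contribution: $1,981.60 × 0.04 = $79.26
Traditional 401(k): $1,981.60 × 0.06 = $118.90
Pre-tax total = $79.26 + $118.90 = $198.16
Taxable wages = $1,981.60 − $198.16 = $1,783.44
Federal withholding: $1,783.44 × 0.11 = $196.18
Municipal income tax: $1,783.44 × 0.02 = $35.67
SDI: $1,981.60 × 0.01 = $19.82
OASDI: $1,981.60 × 0.04 = $79.26
Employee stock purchase plan: $48.36
Parking deduction: $127.90
Total deductions = $79.26 + $118.90 + $196.18 + $35.67 + $19.82 + $79.26 + $48.36 + $127.90 = $705.35
Net pay = $1,981.60 − $705.35 = $1,276.25

$1,276.25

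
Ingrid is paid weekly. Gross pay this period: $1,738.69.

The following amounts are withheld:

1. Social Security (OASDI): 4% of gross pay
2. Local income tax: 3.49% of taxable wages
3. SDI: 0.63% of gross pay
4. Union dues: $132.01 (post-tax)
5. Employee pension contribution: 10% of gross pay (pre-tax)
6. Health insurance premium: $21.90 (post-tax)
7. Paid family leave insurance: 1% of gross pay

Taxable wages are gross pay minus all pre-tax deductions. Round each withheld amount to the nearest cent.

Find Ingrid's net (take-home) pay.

Employee pension contribution: $1,738.69 × 0.1 = $173.87
Taxable wages = $1,738.69 − $173.87 = $1,564.82
Local income tax: $1,564.82 × 0.0349 = $54.61
Social Security (OASDI): $1,738.69 × 0.04 = $69.55
SDI: $1,738.69 × 0.0063 = $10.95
Paid family leave insurance: $1,738.69 × 0.01 = $17.39
Health insurance premium: $21.90
Union dues: $132.01
Total deductions = $173.87 + $54.61 + $69.55 + $10.95 + $17.39 + $21.90 + $132.01 = $480.28
Net pay = $1,738.69 − $480.28 = $1,258.41

$1,258.41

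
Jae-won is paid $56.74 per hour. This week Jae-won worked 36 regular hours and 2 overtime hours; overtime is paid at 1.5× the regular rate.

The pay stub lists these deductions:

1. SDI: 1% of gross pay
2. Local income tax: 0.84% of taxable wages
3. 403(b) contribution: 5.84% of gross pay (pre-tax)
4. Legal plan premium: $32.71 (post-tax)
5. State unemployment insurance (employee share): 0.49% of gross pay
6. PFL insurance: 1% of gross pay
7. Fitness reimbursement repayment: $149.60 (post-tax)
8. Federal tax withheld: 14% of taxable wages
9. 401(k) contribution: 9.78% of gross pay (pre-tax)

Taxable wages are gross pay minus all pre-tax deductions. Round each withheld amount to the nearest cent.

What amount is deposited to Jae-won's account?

$1352.71

Regular pay: 36 × $56.74 = $2042.64
Overtime pay: 2 × $56.74 × 1.5 = $170.22
Gross pay = $2042.64 + $170.22 = $2212.86
401(k) contribution: $2212.86 × 0.0978 = $216.42
403(b) contribution: $2212.86 × 0.0584 = $129.23
Pre-tax total = $216.42 + $129.23 = $345.65
Taxable wages = $2212.86 − $345.65 = $1867.21
Local income tax: $1867.21 × 0.0084 = $15.68
Federal tax withheld: $1867.21 × 0.14 = $261.41
State unemployment insurance (employee share): $2212.86 × 0.0049 = $10.84
PFL insurance: $2212.86 × 0.01 = $22.13
SDI: $2212.86 × 0.01 = $22.13
Legal plan premium: $32.71
Fitness reimbursement repayment: $149.60
Total deductions = $216.42 + $129.23 + $15.68 + $261.41 + $10.84 + $22.13 + $22.13 + $32.71 + $149.60 = $860.15
Net pay = $2212.86 − $860.15 = $1352.71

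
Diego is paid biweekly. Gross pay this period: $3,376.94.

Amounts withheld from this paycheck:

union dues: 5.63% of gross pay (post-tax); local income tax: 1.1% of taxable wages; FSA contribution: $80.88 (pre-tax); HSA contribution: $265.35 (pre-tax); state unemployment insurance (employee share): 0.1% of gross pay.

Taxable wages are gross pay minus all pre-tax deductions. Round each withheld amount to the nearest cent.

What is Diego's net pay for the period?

$2,803.87

HSA contribution: $265.35
FSA contribution: $80.88
Pre-tax total = $265.35 + $80.88 = $346.23
Taxable wages = $3,376.94 − $346.23 = $3,030.71
Local income tax: $3,030.71 × 0.011 = $33.34
State unemployment insurance (employee share): $3,376.94 × 0.001 = $3.38
Union dues: $3,376.94 × 0.0563 = $190.12
Total deductions = $265.35 + $80.88 + $33.34 + $3.38 + $190.12 = $573.07
Net pay = $3,376.94 − $573.07 = $2,803.87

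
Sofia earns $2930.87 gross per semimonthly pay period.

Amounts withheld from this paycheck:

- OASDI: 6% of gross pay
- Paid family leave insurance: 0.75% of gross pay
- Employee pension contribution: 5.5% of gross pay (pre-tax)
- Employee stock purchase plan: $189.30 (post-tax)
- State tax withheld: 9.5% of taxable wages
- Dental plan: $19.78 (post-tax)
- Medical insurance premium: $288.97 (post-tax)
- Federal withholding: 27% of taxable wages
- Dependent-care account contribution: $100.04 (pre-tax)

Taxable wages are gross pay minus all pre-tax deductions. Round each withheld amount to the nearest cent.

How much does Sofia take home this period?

Dependent-care account contribution: $100.04
Employee pension contribution: $2930.87 × 0.055 = $161.20
Pre-tax total = $100.04 + $161.20 = $261.24
Taxable wages = $2930.87 − $261.24 = $2669.63
Federal withholding: $2669.63 × 0.27 = $720.80
State tax withheld: $2669.63 × 0.095 = $253.61
Paid family leave insurance: $2930.87 × 0.0075 = $21.98
OASDI: $2930.87 × 0.06 = $175.85
Dental plan: $19.78
Employee stock purchase plan: $189.30
Medical insurance premium: $288.97
Total deductions = $100.04 + $161.20 + $720.80 + $253.61 + $21.98 + $175.85 + $19.78 + $189.30 + $288.97 = $1931.53
Net pay = $2930.87 − $1931.53 = $999.34

$999.34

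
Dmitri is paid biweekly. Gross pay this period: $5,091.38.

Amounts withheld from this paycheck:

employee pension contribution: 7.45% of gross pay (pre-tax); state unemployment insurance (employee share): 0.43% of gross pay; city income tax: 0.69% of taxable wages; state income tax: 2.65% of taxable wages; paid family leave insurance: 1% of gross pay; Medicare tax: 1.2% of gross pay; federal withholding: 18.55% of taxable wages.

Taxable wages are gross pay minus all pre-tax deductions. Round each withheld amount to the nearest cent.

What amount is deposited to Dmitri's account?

$3,546.70

Employee pension contribution: $5,091.38 × 0.0745 = $379.31
Taxable wages = $5,091.38 − $379.31 = $4,712.07
Federal withholding: $4,712.07 × 0.1855 = $874.09
City income tax: $4,712.07 × 0.0069 = $32.51
State income tax: $4,712.07 × 0.0265 = $124.87
State unemployment insurance (employee share): $5,091.38 × 0.0043 = $21.89
Paid family leave insurance: $5,091.38 × 0.01 = $50.91
Medicare tax: $5,091.38 × 0.012 = $61.10
Total deductions = $379.31 + $874.09 + $32.51 + $124.87 + $21.89 + $50.91 + $61.10 = $1,544.68
Net pay = $5,091.38 − $1,544.68 = $3,546.70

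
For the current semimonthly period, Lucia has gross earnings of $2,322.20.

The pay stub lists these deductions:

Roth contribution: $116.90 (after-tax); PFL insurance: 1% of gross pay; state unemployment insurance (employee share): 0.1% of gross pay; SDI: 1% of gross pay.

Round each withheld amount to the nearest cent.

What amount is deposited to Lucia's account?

$2,156.54

SDI: $2,322.20 × 0.01 = $23.22
State unemployment insurance (employee share): $2,322.20 × 0.001 = $2.32
PFL insurance: $2,322.20 × 0.01 = $23.22
Roth contribution: $116.90
Total deductions = $23.22 + $2.32 + $23.22 + $116.90 = $165.66
Net pay = $2,322.20 − $165.66 = $2,156.54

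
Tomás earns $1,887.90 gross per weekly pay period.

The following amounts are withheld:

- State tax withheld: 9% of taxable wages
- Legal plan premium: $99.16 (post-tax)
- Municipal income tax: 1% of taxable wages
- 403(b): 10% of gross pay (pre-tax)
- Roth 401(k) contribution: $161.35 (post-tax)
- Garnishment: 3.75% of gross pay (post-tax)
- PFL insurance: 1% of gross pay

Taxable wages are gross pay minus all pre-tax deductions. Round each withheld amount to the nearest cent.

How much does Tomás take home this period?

403(b): $1,887.90 × 0.1 = $188.79
Taxable wages = $1,887.90 − $188.79 = $1,699.11
State tax withheld: $1,699.11 × 0.09 = $152.92
Municipal income tax: $1,699.11 × 0.01 = $16.99
PFL insurance: $1,887.90 × 0.01 = $18.88
Legal plan premium: $99.16
Roth 401(k) contribution: $161.35
Garnishment: $1,887.90 × 0.0375 = $70.80
Total deductions = $188.79 + $152.92 + $16.99 + $18.88 + $99.16 + $161.35 + $70.80 = $708.89
Net pay = $1,887.90 − $708.89 = $1,179.01

$1,179.01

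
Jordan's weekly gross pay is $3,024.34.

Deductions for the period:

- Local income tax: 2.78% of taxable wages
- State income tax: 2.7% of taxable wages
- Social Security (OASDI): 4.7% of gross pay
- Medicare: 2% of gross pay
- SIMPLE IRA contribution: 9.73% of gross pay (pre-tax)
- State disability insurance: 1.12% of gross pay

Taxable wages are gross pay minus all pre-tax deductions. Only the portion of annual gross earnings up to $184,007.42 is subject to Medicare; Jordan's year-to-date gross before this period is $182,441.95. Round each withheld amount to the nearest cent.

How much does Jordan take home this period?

SIMPLE IRA contribution: $3,024.34 × 0.0973 = $294.27
Taxable wages = $3,024.34 − $294.27 = $2,730.07
State income tax: $2,730.07 × 0.027 = $73.71
Local income tax: $2,730.07 × 0.0278 = $75.90
Medicare: only $184,007.42 − $182,441.95 = $1,565.47 of this check is subject → $1,565.47 × 0.02 = $31.31
Social Security (OASDI): $3,024.34 × 0.047 = $142.14
State disability insurance: $3,024.34 × 0.0112 = $33.87
Total deductions = $294.27 + $73.71 + $75.90 + $31.31 + $142.14 + $33.87 = $651.20
Net pay = $3,024.34 − $651.20 = $2,373.14

$2,373.14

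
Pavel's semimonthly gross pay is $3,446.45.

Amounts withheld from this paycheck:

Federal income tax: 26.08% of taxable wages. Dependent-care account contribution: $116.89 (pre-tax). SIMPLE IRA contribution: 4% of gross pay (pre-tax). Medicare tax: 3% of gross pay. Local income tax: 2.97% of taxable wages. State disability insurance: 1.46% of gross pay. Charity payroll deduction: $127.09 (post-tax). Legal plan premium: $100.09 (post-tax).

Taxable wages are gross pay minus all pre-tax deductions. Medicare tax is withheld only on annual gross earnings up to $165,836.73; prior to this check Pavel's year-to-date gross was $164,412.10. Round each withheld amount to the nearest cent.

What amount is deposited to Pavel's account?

Dependent-care account contribution: $116.89
SIMPLE IRA contribution: $3,446.45 × 0.04 = $137.86
Pre-tax total = $116.89 + $137.86 = $254.75
Taxable wages = $3,446.45 − $254.75 = $3,191.70
Local income tax: $3,191.70 × 0.0297 = $94.79
Federal income tax: $3,191.70 × 0.2608 = $832.40
State disability insurance: $3,446.45 × 0.0146 = $50.32
Medicare tax: only $165,836.73 − $164,412.10 = $1,424.63 of this check is subject → $1,424.63 × 0.03 = $42.74
Charity payroll deduction: $127.09
Legal plan premium: $100.09
Total deductions = $116.89 + $137.86 + $94.79 + $832.40 + $50.32 + $42.74 + $127.09 + $100.09 = $1,502.18
Net pay = $3,446.45 − $1,502.18 = $1,944.27

$1,944.27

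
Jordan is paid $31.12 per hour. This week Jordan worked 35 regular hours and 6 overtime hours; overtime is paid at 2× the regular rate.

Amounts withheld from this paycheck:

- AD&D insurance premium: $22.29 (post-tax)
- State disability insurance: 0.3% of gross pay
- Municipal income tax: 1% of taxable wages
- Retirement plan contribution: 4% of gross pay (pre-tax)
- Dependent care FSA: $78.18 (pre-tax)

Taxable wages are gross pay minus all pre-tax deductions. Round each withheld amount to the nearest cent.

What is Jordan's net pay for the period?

$1,286.01

Regular pay: 35 × $31.12 = $1,089.20
Overtime pay: 6 × $31.12 × 2 = $373.44
Gross pay = $1,089.20 + $373.44 = $1,462.64
Dependent care FSA: $78.18
Retirement plan contribution: $1,462.64 × 0.04 = $58.51
Pre-tax total = $78.18 + $58.51 = $136.69
Taxable wages = $1,462.64 − $136.69 = $1,325.95
Municipal income tax: $1,325.95 × 0.01 = $13.26
State disability insurance: $1,462.64 × 0.003 = $4.39
AD&D insurance premium: $22.29
Total deductions = $78.18 + $58.51 + $13.26 + $4.39 + $22.29 = $176.63
Net pay = $1,462.64 − $176.63 = $1,286.01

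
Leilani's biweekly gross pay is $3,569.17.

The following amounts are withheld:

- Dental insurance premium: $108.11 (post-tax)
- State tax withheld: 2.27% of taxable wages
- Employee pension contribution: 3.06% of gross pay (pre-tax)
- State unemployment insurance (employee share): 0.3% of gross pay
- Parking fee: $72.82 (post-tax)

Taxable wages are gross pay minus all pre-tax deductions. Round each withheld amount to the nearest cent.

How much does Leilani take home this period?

$3,189.77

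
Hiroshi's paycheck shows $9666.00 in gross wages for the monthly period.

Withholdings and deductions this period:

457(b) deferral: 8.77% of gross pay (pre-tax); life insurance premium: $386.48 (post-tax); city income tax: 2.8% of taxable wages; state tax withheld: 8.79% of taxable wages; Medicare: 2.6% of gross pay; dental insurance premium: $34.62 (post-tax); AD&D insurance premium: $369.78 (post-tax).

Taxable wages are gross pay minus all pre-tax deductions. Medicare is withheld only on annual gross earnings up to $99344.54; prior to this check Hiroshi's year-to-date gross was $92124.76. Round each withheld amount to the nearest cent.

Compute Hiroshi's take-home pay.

457(b) deferral: $9666.00 × 0.0877 = $847.71
Taxable wages = $9666.00 − $847.71 = $8818.29
State tax withheld: $8818.29 × 0.0879 = $775.13
City income tax: $8818.29 × 0.028 = $246.91
Medicare: only $99344.54 − $92124.76 = $7219.78 of this check is subject → $7219.78 × 0.026 = $187.71
Life insurance premium: $386.48
AD&D insurance premium: $369.78
Dental insurance premium: $34.62
Total deductions = $847.71 + $775.13 + $246.91 + $187.71 + $386.48 + $369.78 + $34.62 = $2848.34
Net pay = $9666.00 − $2848.34 = $6817.66

$6817.66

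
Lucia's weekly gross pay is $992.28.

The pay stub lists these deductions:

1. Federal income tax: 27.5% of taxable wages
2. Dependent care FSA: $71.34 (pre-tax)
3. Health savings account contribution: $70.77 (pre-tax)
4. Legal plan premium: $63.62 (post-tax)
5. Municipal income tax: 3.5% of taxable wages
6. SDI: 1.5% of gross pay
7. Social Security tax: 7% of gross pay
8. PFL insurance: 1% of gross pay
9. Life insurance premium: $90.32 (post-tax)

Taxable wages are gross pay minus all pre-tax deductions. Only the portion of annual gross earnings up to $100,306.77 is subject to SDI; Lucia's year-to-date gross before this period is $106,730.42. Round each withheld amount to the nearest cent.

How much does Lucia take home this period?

$353.29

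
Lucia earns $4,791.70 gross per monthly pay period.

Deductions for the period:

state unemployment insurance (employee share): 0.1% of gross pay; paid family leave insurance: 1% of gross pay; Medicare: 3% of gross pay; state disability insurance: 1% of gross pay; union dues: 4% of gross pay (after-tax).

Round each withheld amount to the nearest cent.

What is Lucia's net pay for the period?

State disability insurance: $4,791.70 × 0.01 = $47.92
State unemployment insurance (employee share): $4,791.70 × 0.001 = $4.79
Paid family leave insurance: $4,791.70 × 0.01 = $47.92
Medicare: $4,791.70 × 0.03 = $143.75
Union dues: $4,791.70 × 0.04 = $191.67
Total deductions = $47.92 + $4.79 + $47.92 + $143.75 + $191.67 = $436.05
Net pay = $4,791.70 − $436.05 = $4,355.65

$4,355.65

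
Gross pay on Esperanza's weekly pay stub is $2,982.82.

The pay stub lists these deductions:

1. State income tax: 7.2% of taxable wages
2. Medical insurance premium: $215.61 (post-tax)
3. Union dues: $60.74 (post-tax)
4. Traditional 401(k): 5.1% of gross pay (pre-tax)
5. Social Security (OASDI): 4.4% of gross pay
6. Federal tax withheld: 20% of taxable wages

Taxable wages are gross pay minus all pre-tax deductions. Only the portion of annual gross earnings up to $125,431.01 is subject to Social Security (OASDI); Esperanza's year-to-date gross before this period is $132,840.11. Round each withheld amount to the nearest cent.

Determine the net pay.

$1,784.40

Traditional 401(k): $2,982.82 × 0.051 = $152.12
Taxable wages = $2,982.82 − $152.12 = $2,830.70
Federal tax withheld: $2,830.70 × 0.2 = $566.14
State income tax: $2,830.70 × 0.072 = $203.81
Social Security (OASDI): annual cap $125,431.01 already reached (YTD $132,840.11), so $0.00
Union dues: $60.74
Medical insurance premium: $215.61
Total deductions = $152.12 + $566.14 + $203.81 + $0.00 + $60.74 + $215.61 = $1,198.42
Net pay = $2,982.82 − $1,198.42 = $1,784.40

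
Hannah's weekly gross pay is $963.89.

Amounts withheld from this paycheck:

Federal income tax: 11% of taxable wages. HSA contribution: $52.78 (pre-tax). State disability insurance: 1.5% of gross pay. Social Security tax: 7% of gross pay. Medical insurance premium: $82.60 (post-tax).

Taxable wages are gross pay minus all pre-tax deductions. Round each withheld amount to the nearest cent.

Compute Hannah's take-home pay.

HSA contribution: $52.78
Taxable wages = $963.89 − $52.78 = $911.11
Federal income tax: $911.11 × 0.11 = $100.22
State disability insurance: $963.89 × 0.015 = $14.46
Social Security tax: $963.89 × 0.07 = $67.47
Medical insurance premium: $82.60
Total deductions = $52.78 + $100.22 + $14.46 + $67.47 + $82.60 = $317.53
Net pay = $963.89 − $317.53 = $646.36

$646.36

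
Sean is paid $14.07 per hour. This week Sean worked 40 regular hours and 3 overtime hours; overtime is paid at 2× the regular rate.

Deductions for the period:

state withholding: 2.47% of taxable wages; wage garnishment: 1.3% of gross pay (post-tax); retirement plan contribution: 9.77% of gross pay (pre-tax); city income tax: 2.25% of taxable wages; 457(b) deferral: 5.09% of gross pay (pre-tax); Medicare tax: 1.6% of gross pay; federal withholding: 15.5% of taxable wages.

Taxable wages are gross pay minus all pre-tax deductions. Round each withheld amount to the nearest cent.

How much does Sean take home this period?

Regular pay: 40 × $14.07 = $562.80
Overtime pay: 3 × $14.07 × 2 = $84.42
Gross pay = $562.80 + $84.42 = $647.22
Retirement plan contribution: $647.22 × 0.0977 = $63.23
457(b) deferral: $647.22 × 0.0509 = $32.94
Pre-tax total = $63.23 + $32.94 = $96.17
Taxable wages = $647.22 − $96.17 = $551.05
City income tax: $551.05 × 0.0225 = $12.40
Federal withholding: $551.05 × 0.155 = $85.41
State withholding: $551.05 × 0.0247 = $13.61
Medicare tax: $647.22 × 0.016 = $10.36
Wage garnishment: $647.22 × 0.013 = $8.41
Total deductions = $63.23 + $32.94 + $12.40 + $85.41 + $13.61 + $10.36 + $8.41 = $226.36
Net pay = $647.22 − $226.36 = $420.86

$420.86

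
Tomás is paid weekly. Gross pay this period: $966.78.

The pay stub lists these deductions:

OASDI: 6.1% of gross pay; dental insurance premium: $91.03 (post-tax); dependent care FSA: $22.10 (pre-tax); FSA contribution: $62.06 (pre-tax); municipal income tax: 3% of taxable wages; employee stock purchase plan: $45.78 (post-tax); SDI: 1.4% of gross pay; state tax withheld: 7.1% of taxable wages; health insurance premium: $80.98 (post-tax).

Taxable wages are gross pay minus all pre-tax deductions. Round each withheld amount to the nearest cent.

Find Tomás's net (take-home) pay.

Dependent care FSA: $22.10
FSA contribution: $62.06
Pre-tax total = $22.10 + $62.06 = $84.16
Taxable wages = $966.78 − $84.16 = $882.62
Municipal income tax: $882.62 × 0.03 = $26.48
State tax withheld: $882.62 × 0.071 = $62.67
SDI: $966.78 × 0.014 = $13.53
OASDI: $966.78 × 0.061 = $58.97
Dental insurance premium: $91.03
Employee stock purchase plan: $45.78
Health insurance premium: $80.98
Total deductions = $22.10 + $62.06 + $26.48 + $62.67 + $13.53 + $58.97 + $91.03 + $45.78 + $80.98 = $463.60
Net pay = $966.78 − $463.60 = $503.18

$503.18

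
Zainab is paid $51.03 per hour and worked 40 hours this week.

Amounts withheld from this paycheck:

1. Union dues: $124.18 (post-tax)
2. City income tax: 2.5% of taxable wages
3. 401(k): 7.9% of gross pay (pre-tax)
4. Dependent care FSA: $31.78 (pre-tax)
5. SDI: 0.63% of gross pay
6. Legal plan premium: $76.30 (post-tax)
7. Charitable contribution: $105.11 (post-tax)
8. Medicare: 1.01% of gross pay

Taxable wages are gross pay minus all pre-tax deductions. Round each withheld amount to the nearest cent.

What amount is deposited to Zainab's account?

Gross pay: 40 × $51.03 = $2,041.20
Dependent care FSA: $31.78
401(k): $2,041.20 × 0.079 = $161.25
Pre-tax total = $31.78 + $161.25 = $193.03
Taxable wages = $2,041.20 − $193.03 = $1,848.17
City income tax: $1,848.17 × 0.025 = $46.20
Medicare: $2,041.20 × 0.0101 = $20.62
SDI: $2,041.20 × 0.0063 = $12.86
Union dues: $124.18
Legal plan premium: $76.30
Charitable contribution: $105.11
Total deductions = $31.78 + $161.25 + $46.20 + $20.62 + $12.86 + $124.18 + $76.30 + $105.11 = $578.30
Net pay = $2,041.20 − $578.30 = $1,462.90

$1,462.90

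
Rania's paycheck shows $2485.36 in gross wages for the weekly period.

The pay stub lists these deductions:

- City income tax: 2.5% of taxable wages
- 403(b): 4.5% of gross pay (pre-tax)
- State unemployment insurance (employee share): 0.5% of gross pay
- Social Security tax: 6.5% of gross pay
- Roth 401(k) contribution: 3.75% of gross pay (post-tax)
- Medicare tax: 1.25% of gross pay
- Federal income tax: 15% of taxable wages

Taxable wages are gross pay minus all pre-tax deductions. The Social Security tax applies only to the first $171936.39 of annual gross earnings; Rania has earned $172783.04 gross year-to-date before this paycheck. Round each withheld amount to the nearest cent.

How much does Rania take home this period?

$1821.45

403(b): $2485.36 × 0.045 = $111.84
Taxable wages = $2485.36 − $111.84 = $2373.52
City income tax: $2373.52 × 0.025 = $59.34
Federal income tax: $2373.52 × 0.15 = $356.03
Medicare tax: $2485.36 × 0.0125 = $31.07
Social Security tax: annual cap $171936.39 already reached (YTD $172783.04), so $0.00
State unemployment insurance (employee share): $2485.36 × 0.005 = $12.43
Roth 401(k) contribution: $2485.36 × 0.0375 = $93.20
Total deductions = $111.84 + $59.34 + $356.03 + $31.07 + $0.00 + $12.43 + $93.20 = $663.91
Net pay = $2485.36 − $663.91 = $1821.45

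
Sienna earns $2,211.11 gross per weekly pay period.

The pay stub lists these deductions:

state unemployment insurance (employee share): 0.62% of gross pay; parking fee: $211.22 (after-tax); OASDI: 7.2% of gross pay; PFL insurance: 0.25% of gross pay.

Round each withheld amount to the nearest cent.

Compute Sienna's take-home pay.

$1,821.45

OASDI: $2,211.11 × 0.072 = $159.20
PFL insurance: $2,211.11 × 0.0025 = $5.53
State unemployment insurance (employee share): $2,211.11 × 0.0062 = $13.71
Parking fee: $211.22
Total deductions = $159.20 + $5.53 + $13.71 + $211.22 = $389.66
Net pay = $2,211.11 − $389.66 = $1,821.45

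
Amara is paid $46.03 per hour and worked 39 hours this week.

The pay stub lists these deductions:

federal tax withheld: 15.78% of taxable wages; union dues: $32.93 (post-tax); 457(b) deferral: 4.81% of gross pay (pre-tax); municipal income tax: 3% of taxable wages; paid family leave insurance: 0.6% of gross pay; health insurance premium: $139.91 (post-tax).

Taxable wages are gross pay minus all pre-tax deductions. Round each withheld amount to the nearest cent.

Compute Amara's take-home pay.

$1,204.30

Gross pay: 39 × $46.03 = $1,795.17
457(b) deferral: $1,795.17 × 0.0481 = $86.35
Taxable wages = $1,795.17 − $86.35 = $1,708.82
Federal tax withheld: $1,708.82 × 0.1578 = $269.65
Municipal income tax: $1,708.82 × 0.03 = $51.26
Paid family leave insurance: $1,795.17 × 0.006 = $10.77
Union dues: $32.93
Health insurance premium: $139.91
Total deductions = $86.35 + $269.65 + $51.26 + $10.77 + $32.93 + $139.91 = $590.87
Net pay = $1,795.17 − $590.87 = $1,204.30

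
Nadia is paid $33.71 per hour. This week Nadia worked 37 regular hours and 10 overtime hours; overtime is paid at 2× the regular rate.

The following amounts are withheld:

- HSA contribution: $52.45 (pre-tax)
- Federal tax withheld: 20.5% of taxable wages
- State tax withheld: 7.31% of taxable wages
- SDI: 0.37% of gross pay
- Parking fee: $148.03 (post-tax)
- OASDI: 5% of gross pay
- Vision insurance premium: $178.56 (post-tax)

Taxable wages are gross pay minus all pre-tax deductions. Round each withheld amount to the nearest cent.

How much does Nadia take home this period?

$919.47

Regular pay: 37 × $33.71 = $1,247.27
Overtime pay: 10 × $33.71 × 2 = $674.20
Gross pay = $1,247.27 + $674.20 = $1,921.47
HSA contribution: $52.45
Taxable wages = $1,921.47 − $52.45 = $1,869.02
Federal tax withheld: $1,869.02 × 0.205 = $383.15
State tax withheld: $1,869.02 × 0.0731 = $136.63
OASDI: $1,921.47 × 0.05 = $96.07
SDI: $1,921.47 × 0.0037 = $7.11
Vision insurance premium: $178.56
Parking fee: $148.03
Total deductions = $52.45 + $383.15 + $136.63 + $96.07 + $7.11 + $178.56 + $148.03 = $1,002.00
Net pay = $1,921.47 − $1,002.00 = $919.47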